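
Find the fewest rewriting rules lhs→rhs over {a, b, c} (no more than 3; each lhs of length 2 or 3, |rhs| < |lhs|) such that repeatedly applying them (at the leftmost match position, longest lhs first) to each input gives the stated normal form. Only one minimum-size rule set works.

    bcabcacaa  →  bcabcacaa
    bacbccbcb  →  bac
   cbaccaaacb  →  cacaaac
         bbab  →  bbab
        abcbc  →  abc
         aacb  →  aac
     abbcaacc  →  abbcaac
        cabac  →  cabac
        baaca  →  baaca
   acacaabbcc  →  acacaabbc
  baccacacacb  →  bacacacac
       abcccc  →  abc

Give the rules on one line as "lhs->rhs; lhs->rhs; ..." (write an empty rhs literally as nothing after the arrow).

  | bcabcacaa
  | bacbccbcb => bacccbcb => baccbcb => bacbcb => baccb => bacb => bac
  | cbaccaaacb => caccaaacb => cacaaacb => cacaaac
  | bbab

cb->c; cc->c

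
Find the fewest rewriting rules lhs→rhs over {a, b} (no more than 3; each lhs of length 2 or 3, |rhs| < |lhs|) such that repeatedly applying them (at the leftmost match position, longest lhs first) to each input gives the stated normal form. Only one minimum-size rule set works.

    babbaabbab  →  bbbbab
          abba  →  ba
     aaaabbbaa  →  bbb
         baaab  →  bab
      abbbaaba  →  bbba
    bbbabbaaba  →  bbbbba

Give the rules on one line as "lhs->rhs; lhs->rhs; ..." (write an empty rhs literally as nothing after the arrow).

  | babbaabbab => bbaabbab => bbbbab
  | abba => ba
  | aaaabbbaa => aabbbaa => bbbaa => bbb
  | baaab => bab

aa->; abb->b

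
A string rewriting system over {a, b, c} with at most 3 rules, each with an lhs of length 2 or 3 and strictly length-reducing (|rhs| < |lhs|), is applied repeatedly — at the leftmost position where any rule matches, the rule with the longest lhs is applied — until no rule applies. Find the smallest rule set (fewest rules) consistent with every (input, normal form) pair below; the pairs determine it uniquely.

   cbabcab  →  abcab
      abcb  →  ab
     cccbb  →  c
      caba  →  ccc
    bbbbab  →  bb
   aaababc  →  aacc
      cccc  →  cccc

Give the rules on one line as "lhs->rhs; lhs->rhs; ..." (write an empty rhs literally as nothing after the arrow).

  | cbabcab => abcab
  | abcb => ab
  | cccbb => ccb => c
  | caba => ccc

aba->cc; bba->c; cb->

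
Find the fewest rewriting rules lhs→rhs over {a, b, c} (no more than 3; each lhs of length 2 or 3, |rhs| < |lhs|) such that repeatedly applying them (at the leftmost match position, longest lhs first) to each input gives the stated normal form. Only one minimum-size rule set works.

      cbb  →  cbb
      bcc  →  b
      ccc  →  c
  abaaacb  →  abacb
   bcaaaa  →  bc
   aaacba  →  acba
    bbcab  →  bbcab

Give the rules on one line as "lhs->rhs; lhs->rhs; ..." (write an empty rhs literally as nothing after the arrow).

  | cbb
  | bcc => b
  | ccc => c
  | abaaacb => abacb

aa->; cc->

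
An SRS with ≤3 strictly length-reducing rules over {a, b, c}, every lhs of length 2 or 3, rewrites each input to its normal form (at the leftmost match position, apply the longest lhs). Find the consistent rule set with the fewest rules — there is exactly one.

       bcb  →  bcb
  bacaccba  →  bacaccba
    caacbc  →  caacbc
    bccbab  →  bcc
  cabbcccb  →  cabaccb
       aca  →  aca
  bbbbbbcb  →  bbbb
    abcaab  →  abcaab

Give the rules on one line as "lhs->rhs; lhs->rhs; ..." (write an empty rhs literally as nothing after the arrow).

  | bcb
  | bacaccba
  | caacbc
  | bccbab => bcc

bab->; bbc->ba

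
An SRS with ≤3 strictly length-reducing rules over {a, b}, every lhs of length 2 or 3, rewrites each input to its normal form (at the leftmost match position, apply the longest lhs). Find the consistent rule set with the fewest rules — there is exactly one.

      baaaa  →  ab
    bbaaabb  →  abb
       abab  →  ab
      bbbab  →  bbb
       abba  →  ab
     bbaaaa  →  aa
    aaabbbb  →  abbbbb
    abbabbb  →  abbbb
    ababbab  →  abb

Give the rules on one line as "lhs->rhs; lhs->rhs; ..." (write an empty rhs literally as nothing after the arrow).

  | baaaa => aaa => ab
  | bbaaabb => baabb => abb
  | abab => ab
  | bbbab => bbb

aaa->ab; ba->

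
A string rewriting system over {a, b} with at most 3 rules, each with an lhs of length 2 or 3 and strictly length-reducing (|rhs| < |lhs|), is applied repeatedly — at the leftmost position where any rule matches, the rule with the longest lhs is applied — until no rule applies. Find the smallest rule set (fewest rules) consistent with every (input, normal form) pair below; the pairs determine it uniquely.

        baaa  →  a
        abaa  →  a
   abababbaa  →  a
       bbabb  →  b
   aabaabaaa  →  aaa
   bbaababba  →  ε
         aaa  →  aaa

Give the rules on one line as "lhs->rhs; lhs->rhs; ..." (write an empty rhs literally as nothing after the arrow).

ba->; baa->; bb->b

  | baaa => a
  | abaa => a
  | abababbaa => ababbaa => abbaa => abaa => a
  | bbabb => babb => bb => b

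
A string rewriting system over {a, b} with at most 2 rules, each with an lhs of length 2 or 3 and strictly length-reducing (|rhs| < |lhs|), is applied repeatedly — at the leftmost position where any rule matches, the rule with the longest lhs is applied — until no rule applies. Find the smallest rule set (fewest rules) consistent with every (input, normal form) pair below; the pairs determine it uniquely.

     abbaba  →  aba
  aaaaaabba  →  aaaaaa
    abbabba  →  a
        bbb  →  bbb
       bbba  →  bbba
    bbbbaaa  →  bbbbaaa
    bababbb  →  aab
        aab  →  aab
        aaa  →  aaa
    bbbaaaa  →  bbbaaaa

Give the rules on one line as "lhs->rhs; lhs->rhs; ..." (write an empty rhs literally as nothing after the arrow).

  | abbaba => aba
  | aaaaaabba => aaaaaa
  | abbabba => abba => a
  | bbb

abb->; bab->aa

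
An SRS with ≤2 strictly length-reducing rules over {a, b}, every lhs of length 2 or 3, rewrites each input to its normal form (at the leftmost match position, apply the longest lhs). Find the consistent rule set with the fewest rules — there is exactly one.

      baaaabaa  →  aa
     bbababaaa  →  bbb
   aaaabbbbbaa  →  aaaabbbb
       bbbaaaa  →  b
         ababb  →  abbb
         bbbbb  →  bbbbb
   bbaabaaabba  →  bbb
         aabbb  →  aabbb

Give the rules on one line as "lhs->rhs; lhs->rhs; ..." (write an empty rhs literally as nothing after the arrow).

  | baaaabaa => aabaa => aa
  | bbababaaa => bbbabaaa => bbbbaaa => bbba => bbb
  | aaaabbbbbaa => aaaabbbb
  | bbbaaaa => bbaa => b

ba->b; baa->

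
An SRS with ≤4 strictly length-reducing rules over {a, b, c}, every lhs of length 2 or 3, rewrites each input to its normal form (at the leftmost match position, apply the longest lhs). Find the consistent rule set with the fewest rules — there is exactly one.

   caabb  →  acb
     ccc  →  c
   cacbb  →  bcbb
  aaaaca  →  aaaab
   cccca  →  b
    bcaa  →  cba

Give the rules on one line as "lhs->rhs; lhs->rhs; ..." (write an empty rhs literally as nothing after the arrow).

  | caabb => babb => acb
  | ccc => cc => c
  | cacbb => bcbb
  | aaaaca => aaaab

bab->ac; bca->cb; ca->b; cc->c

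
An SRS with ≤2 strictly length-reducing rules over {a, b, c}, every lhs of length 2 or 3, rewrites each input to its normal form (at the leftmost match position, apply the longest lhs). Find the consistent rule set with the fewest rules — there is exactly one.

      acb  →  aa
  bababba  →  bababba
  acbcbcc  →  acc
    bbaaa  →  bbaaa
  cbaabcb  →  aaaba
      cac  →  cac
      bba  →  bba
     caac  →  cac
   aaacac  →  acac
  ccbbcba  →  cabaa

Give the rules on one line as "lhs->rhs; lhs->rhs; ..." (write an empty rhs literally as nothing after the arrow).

aac->ac; cb->a

  | acb => aa
  | bababba
  | acbcbcc => aacbcc => acbcc => aacc => acc
  | bbaaa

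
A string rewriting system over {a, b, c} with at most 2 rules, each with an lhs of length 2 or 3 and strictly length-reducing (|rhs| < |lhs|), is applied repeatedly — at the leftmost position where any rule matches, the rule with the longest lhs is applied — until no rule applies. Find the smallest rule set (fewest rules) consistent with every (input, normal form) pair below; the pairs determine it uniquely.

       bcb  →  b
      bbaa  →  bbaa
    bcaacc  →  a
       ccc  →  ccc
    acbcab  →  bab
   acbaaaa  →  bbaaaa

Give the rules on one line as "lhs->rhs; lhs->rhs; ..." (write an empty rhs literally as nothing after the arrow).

ac->b; bc->

  | bcb => b
  | bbaa
  | bcaacc => aacc => abc => a
  | ccc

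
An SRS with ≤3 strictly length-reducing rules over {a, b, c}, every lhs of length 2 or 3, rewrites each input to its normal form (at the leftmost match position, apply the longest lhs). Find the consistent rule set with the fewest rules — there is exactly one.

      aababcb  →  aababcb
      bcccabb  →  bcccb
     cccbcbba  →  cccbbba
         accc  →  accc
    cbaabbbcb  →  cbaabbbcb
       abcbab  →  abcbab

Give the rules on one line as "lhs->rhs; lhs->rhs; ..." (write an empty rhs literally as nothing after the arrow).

cab->c; cbc->cb

  | aababcb
  | bcccabb => bcccb
  | cccbcbba => cccbbba
  | accc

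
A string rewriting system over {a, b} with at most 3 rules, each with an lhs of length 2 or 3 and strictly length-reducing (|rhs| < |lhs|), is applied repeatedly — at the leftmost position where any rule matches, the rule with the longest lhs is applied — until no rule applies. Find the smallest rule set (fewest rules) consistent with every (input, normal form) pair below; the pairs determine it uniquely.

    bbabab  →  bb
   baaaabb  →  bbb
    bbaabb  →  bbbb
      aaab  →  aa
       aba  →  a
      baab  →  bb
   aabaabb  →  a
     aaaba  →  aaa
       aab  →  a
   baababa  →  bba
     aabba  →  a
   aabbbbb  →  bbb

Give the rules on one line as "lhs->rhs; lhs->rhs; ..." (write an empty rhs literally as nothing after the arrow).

ab->; baa->b

  | bbabab => bbab => bb
  | baaaabb => baabb => bbb
  | bbaabb => bbbb
  | aaab => aa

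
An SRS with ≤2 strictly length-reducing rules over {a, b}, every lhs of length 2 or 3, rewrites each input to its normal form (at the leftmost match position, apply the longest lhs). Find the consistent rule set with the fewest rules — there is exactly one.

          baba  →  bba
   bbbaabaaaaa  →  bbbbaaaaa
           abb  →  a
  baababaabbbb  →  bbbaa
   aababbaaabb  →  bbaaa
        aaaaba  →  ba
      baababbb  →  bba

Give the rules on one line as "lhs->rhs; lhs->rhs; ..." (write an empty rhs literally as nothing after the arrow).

ab->a; aba->ba

  | baba => bba
  | bbbaabaaaaa => bbbabaaaaa => bbbbaaaaa
  | abb => ab => a
  | baababaabbbb => bababaabbbb => bbabaabbbb => bbbaabbbb => bbbaabbb => bbbaabb => bbbaab => bbbaa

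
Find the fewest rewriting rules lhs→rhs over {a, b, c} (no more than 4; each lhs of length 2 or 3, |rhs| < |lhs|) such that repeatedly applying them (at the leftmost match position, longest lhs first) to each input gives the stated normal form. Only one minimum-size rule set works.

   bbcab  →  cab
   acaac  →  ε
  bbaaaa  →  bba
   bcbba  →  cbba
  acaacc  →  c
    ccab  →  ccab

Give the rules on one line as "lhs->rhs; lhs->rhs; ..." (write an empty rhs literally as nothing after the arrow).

  | bbcab => bcab => cab
  | acaac => aac => ac => ε
  | bbaaaa => bbaaa => bbaa => bba
  | bcbba => cbba

aa->a; ac->; bc->c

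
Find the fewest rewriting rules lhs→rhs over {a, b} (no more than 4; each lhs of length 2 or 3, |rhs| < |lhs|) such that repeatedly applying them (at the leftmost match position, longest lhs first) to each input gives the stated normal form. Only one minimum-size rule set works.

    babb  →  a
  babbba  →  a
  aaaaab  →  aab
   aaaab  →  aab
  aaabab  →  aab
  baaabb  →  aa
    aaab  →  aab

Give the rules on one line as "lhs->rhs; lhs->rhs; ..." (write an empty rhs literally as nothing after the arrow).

aaa->aa; ba->; bb->a

  | babb => bb => a
  | babbba => bbba => aba => a
  | aaaaab => aaaab => aaab => aab
  | aaaab => aaab => aab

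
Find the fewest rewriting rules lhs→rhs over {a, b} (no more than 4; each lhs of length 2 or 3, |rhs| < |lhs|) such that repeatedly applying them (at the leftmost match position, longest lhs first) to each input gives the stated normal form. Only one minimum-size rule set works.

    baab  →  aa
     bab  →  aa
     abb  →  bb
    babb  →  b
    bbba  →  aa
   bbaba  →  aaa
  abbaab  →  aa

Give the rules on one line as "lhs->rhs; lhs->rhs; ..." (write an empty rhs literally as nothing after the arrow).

ab->b; bab->aa; bba->ba; bbb->a

  | baab => bab => aa
  | bab => aa
  | abb => bb
  | babb => aab => ab => b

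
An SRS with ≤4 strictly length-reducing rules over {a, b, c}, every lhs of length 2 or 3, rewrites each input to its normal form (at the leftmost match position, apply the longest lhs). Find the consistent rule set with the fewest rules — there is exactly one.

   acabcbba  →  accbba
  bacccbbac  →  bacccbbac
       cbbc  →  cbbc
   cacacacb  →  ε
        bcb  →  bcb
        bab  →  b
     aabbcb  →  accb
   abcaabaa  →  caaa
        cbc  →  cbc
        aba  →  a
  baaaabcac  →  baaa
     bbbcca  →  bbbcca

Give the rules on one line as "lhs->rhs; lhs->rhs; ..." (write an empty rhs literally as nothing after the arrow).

ab->; abb->c; cac->

  | acabcbba => accbba
  | bacccbbac
  | cbbc
  | cacacacb => acacb => ab => ε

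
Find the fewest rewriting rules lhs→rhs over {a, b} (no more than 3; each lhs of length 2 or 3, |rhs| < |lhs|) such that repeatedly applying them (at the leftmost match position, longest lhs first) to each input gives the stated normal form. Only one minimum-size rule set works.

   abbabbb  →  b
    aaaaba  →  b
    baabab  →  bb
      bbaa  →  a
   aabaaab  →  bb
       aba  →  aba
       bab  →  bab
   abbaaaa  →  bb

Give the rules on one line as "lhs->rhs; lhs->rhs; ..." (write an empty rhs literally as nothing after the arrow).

  | abbabbb => abbaa => abbb => aa => b
  | aaaaba => baaba => bbba => aa => b
  | baabab => bbbab => aab => bb
  | bbaa => bbb => a

aa->b; bbb->a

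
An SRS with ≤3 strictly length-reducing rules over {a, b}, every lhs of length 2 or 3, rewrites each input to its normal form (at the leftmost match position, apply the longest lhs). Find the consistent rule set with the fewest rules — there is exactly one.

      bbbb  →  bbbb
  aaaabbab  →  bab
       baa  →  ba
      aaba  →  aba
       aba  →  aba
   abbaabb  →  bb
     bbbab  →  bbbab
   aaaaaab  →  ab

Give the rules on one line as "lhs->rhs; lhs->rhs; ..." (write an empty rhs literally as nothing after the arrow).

  | bbbb
  | aaaabbab => aaabbab => aabbab => abbab => bab
  | baa => ba
  | aaba => aba

aa->a; abb->b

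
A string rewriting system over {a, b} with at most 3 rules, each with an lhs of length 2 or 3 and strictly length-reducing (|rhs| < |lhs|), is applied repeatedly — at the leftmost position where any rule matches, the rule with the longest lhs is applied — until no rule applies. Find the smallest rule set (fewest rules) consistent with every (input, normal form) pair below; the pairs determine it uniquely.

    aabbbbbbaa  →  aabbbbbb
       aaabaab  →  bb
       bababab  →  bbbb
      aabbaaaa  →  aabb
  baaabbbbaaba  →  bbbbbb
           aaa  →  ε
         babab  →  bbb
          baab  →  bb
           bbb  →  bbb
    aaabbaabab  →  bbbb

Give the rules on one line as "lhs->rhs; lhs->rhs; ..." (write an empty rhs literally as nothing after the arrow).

aaa->; ba->b

  | aabbbbbbaa => aabbbbbba => aabbbbbb
  | aaabaab => baab => bab => bb
  | bababab => bbabab => bbbab => bbbb
  | aabbaaaa => aabbaaa => aabbaa => aabba => aabb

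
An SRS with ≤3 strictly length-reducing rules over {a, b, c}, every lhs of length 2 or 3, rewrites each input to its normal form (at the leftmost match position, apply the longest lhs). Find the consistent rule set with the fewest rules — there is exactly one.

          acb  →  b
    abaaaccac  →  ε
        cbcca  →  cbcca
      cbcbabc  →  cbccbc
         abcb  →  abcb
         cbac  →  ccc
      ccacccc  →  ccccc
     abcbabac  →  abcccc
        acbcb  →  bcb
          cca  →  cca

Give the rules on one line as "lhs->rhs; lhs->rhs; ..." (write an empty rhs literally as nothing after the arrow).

  | acb => b
  | abaaaccac => acaaccac => aaccac => acac => ac => ε
  | cbcca
  | cbcbabc => cbccbc

ac->; ba->c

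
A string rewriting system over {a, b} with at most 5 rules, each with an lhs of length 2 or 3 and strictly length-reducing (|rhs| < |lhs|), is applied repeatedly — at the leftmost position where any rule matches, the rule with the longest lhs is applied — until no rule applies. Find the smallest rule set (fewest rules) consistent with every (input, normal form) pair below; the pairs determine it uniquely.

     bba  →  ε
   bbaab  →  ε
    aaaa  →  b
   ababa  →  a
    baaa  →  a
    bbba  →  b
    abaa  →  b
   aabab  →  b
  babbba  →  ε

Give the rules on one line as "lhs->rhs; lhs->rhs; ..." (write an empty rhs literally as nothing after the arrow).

aa->b; ab->; ba->a; bba->

  | bba => ε
  | bbaab => ab => ε
  | aaaa => baa => aa => b
  | ababa => aba => a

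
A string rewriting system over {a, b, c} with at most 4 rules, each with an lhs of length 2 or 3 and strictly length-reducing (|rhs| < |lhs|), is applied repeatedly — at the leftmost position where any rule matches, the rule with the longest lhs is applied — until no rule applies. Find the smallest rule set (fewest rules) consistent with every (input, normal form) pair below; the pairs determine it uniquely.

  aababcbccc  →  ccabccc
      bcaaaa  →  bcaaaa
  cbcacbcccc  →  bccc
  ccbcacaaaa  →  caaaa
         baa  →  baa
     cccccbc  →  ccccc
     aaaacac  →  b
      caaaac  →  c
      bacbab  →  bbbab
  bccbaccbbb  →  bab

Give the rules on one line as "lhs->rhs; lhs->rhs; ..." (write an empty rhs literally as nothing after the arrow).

aab->cc; ac->b; cb->; cbb->a

  | aababcbccc => ccabcbccc => ccabccc
  | bcaaaa
  | cbcacbcccc => cacbcccc => cbbcccc => acccc => bccc
  | ccbcacaaaa => ccacaaaa => ccbaaaa => caaaa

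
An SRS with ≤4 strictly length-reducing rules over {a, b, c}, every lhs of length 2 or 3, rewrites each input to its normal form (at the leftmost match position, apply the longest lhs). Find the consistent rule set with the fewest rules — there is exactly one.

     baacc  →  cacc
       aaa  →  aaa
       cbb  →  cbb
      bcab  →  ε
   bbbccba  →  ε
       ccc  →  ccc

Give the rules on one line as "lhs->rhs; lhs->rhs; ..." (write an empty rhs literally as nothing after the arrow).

  | baacc => cacc
  | aaa
  | cbb
  | bcab => ab => ε

ab->; ba->c; bc->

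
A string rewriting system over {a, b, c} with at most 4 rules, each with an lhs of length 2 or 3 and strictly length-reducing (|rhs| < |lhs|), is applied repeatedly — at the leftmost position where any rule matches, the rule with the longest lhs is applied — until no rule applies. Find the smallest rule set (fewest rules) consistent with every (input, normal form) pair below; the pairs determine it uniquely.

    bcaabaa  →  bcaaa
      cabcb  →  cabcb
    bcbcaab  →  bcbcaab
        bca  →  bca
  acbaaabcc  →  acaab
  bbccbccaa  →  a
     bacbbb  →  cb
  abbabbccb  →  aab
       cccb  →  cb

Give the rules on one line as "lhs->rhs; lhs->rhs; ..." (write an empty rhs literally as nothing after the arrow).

  | bcaabaa => bcaaa
  | cabcb
  | bcbcaab
  | bca

ba->; bb->; cc->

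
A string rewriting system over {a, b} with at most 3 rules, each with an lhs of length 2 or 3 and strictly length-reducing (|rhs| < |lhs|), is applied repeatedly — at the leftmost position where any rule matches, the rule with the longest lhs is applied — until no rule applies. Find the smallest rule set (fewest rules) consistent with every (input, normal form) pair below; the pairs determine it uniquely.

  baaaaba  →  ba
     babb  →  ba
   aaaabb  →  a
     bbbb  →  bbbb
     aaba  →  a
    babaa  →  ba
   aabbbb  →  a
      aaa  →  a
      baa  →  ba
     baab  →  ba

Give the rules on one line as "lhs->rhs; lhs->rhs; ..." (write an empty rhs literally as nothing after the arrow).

  | baaaaba => baaaba => baaba => baba => baa => ba
  | babb => bab => ba
  | aaaabb => aaabb => aabb => abb => ab => a
  | bbbb

aa->a; ab->a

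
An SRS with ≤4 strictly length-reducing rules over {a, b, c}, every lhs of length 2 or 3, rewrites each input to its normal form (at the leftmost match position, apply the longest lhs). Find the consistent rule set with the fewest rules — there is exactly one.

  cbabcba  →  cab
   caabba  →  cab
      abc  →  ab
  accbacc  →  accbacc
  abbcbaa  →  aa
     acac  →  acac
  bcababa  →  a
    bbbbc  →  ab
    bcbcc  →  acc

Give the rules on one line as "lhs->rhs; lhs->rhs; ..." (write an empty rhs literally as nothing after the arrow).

  | cbabcba => cbabba => cbaba => cbbb => cab
  | caabba => caaba => cabb => cab
  | abc => ab
  | accbacc

aba->bb; abb->ab; bb->a; bc->b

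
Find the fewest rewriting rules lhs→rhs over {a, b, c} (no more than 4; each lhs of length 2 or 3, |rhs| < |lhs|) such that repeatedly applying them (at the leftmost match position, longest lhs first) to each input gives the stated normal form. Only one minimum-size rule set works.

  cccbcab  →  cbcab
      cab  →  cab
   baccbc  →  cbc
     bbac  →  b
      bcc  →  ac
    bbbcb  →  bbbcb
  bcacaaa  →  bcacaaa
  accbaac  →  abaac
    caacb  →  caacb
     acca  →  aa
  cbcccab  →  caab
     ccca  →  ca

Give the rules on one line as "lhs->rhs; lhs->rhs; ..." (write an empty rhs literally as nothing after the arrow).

  | cccbcab => cbcab
  | cab
  | baccbc => cbc
  | bbac => b

bac->; bcc->ac; cc->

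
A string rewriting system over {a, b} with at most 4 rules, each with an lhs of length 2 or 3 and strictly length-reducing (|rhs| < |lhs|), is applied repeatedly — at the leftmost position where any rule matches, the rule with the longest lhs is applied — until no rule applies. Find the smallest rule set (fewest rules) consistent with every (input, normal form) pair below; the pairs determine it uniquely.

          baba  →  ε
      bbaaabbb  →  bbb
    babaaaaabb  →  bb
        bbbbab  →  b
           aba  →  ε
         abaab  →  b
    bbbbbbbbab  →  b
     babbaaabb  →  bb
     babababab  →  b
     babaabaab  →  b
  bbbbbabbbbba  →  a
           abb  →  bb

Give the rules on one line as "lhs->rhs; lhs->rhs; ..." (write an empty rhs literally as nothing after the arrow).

  | baba => aba => ε
  | bbaaabbb => baaabbb => aaabbb => aabbb => abbb => bbb
  | babaaaaabb => abaaaaabb => aaaabb => aaabb => aabb => abb => bb
  | bbbbab => bbbab => bbab => bab => ab => b

ab->b; aba->; ba->a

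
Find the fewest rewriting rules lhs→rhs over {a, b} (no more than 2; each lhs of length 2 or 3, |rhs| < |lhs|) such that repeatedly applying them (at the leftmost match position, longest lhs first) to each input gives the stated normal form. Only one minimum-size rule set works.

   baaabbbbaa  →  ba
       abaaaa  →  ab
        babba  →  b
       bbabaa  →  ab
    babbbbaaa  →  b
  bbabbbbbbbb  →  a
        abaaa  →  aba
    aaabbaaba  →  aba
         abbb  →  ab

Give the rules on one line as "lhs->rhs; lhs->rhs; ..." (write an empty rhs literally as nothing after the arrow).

aa->; bb->

  | baaabbbbaa => babbbbaa => babbaa => baaa => ba
  | abaaaa => abaa => ab
  | babba => baa => b
  | bbabaa => abaa => ab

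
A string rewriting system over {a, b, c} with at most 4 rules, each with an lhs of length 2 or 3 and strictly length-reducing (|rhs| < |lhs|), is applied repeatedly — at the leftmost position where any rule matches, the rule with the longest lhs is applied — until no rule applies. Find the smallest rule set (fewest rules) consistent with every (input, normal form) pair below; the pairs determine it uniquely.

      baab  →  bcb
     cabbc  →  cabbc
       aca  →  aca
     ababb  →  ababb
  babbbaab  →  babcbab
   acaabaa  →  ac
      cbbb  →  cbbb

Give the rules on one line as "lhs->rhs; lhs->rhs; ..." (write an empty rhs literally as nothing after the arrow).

  | baab => bcb
  | cabbc
  | aca
  | ababb

aa->c; bba->cb; cbc->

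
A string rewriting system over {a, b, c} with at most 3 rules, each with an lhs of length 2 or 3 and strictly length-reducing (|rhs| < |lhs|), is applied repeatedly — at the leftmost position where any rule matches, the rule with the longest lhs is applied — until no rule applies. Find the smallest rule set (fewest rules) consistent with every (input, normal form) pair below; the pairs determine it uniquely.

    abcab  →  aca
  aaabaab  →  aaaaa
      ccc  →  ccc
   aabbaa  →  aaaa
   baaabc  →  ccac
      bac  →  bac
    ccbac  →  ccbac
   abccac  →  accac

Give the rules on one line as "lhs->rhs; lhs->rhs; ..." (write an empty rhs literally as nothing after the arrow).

  | abcab => acab => aca
  | aaabaab => aaaaab => aaaaa
  | ccc
  | aabbaa => aabaa => aaaa

ab->a; baa->cc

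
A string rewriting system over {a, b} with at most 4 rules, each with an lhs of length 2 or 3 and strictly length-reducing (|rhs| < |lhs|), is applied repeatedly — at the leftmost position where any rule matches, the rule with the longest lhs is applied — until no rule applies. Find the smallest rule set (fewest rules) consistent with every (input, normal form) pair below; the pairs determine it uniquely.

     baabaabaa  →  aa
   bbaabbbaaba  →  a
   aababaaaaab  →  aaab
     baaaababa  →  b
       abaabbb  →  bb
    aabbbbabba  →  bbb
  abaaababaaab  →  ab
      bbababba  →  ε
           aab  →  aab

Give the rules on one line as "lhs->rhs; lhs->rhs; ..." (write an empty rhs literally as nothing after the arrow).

aba->b; abb->bb; ba->; bab->

  | baabaabaa => abaabaa => babaa => aa
  | bbaabbbaaba => babbbaaba => bbaaba => baba => a
  | aababaaaaab => abbaaaaab => bbaaaaab => baaaab => aaab
  | baaaababa => aaababa => aabba => abba => bba => b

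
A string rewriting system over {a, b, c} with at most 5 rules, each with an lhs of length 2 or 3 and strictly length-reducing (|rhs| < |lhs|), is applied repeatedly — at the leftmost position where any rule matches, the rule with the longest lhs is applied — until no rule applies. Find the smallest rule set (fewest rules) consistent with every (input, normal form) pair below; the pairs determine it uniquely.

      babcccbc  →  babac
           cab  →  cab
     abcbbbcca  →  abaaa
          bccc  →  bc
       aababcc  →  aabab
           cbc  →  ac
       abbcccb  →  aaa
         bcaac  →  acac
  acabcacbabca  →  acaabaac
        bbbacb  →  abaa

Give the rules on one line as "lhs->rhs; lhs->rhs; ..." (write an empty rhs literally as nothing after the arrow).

bb->a; bca->ac; cb->a; cc->

  | babcccbc => babcbc => babac
  | cab
  | abcbbbcca => ababbcca => abaacca => abaaa
  | bccc => bc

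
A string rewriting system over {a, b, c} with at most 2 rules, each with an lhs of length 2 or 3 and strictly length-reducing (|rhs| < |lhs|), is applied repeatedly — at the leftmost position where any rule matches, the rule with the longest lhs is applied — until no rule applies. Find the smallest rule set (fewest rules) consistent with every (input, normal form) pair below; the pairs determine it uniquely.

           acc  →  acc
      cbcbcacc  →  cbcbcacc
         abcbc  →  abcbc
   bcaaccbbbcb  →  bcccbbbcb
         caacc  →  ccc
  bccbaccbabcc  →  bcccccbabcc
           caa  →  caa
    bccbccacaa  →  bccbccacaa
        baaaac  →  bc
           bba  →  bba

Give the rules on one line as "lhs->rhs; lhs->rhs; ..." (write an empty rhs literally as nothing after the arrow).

aac->c; bac->cc

  | acc
  | cbcbcacc
  | abcbc
  | bcaaccbbbcb => bcccbbbcb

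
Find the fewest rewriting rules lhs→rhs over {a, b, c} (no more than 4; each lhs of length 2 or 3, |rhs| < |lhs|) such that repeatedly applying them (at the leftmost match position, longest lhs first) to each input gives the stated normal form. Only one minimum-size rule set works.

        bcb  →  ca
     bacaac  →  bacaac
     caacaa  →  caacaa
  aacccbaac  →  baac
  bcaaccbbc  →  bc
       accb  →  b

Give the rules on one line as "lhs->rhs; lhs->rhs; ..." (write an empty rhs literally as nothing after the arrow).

ab->b; bcb->ca; cb->b

  | bcb => ca
  | bacaac
  | caacaa
  | aacccbaac => aaccbaac => aacbaac => aabaac => abaac => baac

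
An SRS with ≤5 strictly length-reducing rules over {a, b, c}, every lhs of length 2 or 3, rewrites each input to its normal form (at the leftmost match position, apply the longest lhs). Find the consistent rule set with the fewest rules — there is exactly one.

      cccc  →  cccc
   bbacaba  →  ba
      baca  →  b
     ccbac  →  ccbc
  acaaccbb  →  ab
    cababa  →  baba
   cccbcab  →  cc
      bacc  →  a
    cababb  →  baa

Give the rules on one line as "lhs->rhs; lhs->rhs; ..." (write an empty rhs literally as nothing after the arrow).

  | cccc
  | bbacaba => aacaba => acaba => caba => ba
  | baca => bca => b
  | ccbac => ccbc

ac->c; acc->b; bb->a; ca->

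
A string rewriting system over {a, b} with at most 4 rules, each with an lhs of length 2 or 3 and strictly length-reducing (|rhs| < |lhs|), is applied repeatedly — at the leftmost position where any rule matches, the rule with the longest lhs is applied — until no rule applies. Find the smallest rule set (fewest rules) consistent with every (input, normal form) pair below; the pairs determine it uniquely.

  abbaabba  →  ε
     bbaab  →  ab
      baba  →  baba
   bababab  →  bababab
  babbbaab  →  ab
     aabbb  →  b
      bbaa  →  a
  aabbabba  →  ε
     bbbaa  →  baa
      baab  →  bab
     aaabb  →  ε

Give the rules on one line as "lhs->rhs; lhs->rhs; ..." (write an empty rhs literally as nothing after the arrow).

aab->ab; abb->bb; bb->; bba->

  | abbaabba => bbaabba => abba => bba => ε
  | bbaab => ab
  | baba
  | bababab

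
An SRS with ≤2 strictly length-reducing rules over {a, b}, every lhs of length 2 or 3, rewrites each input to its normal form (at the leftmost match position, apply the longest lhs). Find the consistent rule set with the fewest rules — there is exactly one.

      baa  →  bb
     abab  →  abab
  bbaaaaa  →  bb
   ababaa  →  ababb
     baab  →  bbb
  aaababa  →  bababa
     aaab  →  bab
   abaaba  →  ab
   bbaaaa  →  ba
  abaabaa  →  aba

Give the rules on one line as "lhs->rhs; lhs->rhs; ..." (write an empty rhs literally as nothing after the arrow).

aa->b; bba->

  | baa => bb
  | abab
  | bbaaaaa => aaaa => baa => bb
  | ababaa => ababb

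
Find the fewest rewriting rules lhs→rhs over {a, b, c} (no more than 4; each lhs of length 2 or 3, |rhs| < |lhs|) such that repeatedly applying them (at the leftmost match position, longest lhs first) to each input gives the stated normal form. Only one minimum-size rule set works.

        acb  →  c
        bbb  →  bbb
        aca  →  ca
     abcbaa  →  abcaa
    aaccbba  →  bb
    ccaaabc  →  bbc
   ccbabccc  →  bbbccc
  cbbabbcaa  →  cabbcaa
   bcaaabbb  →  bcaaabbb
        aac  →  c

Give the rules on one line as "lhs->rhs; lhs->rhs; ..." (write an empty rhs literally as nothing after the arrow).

  | acb => cb => c
  | bbb
  | aca => ca
  | abcbaa => abcaa

ac->c; baa->; cb->c; cca->bb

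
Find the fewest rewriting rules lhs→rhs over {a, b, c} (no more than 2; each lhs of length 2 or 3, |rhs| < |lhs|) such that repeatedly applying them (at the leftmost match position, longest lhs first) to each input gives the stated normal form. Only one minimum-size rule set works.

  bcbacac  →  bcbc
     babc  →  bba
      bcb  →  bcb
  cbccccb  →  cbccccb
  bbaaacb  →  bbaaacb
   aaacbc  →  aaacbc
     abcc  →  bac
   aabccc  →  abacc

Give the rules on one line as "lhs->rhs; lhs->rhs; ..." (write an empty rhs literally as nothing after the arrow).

  | bcbacac => bcbc
  | babc => bba
  | bcb
  | cbccccb

abc->ba; aca->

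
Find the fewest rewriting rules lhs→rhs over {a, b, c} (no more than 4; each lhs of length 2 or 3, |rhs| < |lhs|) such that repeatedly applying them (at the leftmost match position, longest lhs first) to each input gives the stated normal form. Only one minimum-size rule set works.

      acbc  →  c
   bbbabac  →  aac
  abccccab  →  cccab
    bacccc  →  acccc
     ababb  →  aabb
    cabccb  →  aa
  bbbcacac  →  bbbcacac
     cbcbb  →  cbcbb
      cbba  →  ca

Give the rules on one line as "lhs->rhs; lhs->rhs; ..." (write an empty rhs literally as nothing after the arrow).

abc->; acb->; ba->a; ccb->aa

  | acbc => c
  | bbbabac => bbabac => babac => abac => aac
  | abccccab => cccab
  | bacccc => acccc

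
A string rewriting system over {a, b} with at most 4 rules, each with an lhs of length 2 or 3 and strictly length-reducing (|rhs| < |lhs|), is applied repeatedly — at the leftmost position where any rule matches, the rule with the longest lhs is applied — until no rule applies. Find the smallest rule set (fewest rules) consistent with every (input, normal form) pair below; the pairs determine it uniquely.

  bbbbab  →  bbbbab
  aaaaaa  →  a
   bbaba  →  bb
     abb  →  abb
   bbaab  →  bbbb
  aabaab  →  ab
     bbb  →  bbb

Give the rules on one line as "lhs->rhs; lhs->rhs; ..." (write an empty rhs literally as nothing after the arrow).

aa->a; aba->; baa->bb

  | bbbbab
  | aaaaaa => aaaaa => aaaa => aaa => aa => a
  | bbaba => bb
  | abb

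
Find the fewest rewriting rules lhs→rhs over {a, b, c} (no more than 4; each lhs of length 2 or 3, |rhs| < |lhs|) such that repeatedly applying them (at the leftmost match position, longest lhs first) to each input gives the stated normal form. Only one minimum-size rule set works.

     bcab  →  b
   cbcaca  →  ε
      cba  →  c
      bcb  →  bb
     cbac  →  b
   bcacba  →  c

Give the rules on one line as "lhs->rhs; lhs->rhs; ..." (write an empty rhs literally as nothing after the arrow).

  | bcab => bab => b
  | cbcaca => cbaca => cca => ba => ε
  | cba => c
  | bcb => bb

ba->; bc->b; cc->b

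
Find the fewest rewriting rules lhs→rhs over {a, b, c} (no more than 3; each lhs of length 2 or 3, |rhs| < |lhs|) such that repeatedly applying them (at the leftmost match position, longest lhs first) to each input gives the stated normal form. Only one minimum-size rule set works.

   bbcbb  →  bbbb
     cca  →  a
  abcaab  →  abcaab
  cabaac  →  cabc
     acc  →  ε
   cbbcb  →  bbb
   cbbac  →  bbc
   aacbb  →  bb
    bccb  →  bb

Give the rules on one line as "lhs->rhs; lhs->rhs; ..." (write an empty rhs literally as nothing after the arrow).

ac->c; cb->b; cc->

  | bbcbb => bbbb
  | cca => a
  | abcaab
  | cabaac => cabac => cabc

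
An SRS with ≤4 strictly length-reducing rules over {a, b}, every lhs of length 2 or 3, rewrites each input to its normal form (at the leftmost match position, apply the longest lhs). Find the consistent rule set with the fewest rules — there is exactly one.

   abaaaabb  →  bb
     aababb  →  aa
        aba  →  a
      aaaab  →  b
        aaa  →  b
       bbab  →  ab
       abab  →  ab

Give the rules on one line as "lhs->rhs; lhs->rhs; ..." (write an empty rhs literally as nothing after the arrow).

aaa->b; abb->a; ba->; bba->a

  | abaaaabb => aaaabb => babb => bb
  | aababb => aabb => aa
  | aba => a
  | aaaab => bab => b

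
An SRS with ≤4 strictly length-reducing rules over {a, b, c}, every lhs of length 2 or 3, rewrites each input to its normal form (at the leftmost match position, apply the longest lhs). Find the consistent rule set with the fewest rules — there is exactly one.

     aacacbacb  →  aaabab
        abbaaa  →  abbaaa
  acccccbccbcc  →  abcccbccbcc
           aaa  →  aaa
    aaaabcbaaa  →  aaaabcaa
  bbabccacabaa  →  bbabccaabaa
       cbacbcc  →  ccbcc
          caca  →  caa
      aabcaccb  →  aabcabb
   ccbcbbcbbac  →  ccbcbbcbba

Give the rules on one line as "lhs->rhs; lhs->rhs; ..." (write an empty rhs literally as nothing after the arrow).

ac->a; acc->ab; cba->c

  | aacacbacb => aaacbacb => aaabacb => aaabab
  | abbaaa
  | acccccbccbcc => abcccbccbcc
  | aaa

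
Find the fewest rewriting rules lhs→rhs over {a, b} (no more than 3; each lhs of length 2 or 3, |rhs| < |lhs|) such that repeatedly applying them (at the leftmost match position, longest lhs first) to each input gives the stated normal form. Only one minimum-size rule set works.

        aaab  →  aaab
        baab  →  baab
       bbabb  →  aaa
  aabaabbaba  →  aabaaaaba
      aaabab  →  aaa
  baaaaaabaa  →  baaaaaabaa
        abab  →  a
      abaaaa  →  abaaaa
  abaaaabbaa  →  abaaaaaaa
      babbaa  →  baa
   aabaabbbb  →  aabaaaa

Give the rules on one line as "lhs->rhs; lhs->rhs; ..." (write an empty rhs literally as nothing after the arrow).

  | aaab
  | baab
  | bbabb => aabb => aaa
  | aabaabbaba => aabaaaaba

bab->; bb->a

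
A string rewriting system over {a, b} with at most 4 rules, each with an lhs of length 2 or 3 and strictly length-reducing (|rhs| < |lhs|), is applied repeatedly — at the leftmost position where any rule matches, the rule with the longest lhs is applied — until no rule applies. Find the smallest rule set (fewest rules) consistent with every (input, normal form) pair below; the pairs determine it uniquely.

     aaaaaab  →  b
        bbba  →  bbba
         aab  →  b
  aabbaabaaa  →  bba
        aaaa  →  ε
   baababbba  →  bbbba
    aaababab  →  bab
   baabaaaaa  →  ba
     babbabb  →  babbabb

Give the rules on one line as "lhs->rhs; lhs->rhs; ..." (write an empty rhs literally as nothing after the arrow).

  | aaaaaab => aaaab => aab => b
  | bbba
  | aab => b
  | aabbaabaaa => bbaabaaa => bbabaaa => bbaa => bba

aa->; aba->; baa->ba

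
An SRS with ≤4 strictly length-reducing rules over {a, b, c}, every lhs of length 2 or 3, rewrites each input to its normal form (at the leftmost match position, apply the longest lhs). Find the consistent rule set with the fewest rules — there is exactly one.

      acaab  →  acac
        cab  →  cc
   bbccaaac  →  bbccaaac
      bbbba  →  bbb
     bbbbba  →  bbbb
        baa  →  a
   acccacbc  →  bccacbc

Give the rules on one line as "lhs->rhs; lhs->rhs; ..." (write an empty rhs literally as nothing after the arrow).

  | acaab => acac
  | cab => cc
  | bbccaaac
  | bbbba => bbb

ab->c; acc->bc; ba->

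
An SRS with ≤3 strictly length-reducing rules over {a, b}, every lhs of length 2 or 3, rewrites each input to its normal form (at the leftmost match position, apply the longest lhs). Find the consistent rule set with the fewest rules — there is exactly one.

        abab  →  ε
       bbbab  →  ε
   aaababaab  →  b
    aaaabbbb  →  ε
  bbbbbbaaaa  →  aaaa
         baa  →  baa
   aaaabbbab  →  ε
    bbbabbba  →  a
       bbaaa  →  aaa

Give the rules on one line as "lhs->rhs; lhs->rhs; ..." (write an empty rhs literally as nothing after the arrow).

  | abab => bab => bb => ε
  | bbbab => bab => bb => ε
  | aaababaab => aababaab => ababaab => babaab => bbaab => aab => ab => b
  | aaaabbbb => aaabbbb => aabbbb => abbbb => bbbb => bb => ε

ab->b; bb->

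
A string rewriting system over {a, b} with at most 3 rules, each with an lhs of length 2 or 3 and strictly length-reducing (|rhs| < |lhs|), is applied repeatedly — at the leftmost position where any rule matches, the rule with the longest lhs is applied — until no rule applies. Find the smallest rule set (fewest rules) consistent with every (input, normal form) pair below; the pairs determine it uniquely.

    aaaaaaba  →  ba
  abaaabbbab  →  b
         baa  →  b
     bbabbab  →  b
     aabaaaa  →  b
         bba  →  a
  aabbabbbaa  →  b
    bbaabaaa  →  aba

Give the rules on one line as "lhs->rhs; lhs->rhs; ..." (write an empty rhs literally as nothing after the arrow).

aa->; bb->a; bba->bb

  | aaaaaaba => aaaaba => aaba => ba
  | abaaabbbab => ababbbab => abaabab => abbab => abbb => aab => b
  | baa => b
  | bbabbab => bbbbab => abbab => abbb => aab => b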